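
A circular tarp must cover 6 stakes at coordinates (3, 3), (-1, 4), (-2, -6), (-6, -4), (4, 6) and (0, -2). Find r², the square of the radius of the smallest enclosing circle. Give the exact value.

The farthest pair is (-6, -4)–(4, 6) with squared distance 200. The circle on this segment as diameter has centre (-1, 1) and r² = 200/4 = 50.
Check (3, 3): distance² to centre = 20 ≤ 50, so it lies inside.
All remaining points lie in this disk, and no smaller disk contains both endpoints, so this is the minimum enclosing circle.

50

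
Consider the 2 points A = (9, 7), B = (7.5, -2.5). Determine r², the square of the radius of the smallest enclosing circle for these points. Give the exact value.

The smallest circle enclosing two points has them as diameter endpoints.
Centre = midpoint = (8.25, 2.25); r² = |AB|²/4 = 92.5/4 = 23.125.

23.125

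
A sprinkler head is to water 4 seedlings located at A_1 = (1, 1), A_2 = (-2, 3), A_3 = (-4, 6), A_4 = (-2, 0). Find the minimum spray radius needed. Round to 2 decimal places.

3.54

By Welzl's lemma the MEC is supported by two points (diametrically opposite) or three points (on a circumcircle).
The farthest pair is A_1–A_3 with squared distance 50. The circle on this segment as diameter has centre (-1.5, 3.5) and r² = 50/4 = 12.5.
Check A_2: distance² to centre = 0.5 ≤ 12.5, so it lies inside.
All remaining points lie in this disk, and no smaller disk contains both endpoints, so this is the minimum enclosing circle.
r = √(12.5) ≈ 3.54.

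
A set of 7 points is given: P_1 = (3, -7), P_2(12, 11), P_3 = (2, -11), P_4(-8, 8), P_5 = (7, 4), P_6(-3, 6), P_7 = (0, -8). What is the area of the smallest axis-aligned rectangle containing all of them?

x ranges over [-8, 12], width 20.
y ranges over [-11, 11], height 22.
Area = 20 × 22 = 440.

440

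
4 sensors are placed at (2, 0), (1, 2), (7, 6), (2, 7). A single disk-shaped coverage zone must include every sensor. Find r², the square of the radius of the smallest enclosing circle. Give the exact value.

15.86

The minimum enclosing circle is determined by three boundary points: (2, 0), (7, 6), (2, 7).
Their circumcentre is (3.9, 3.5) with r² = 15.86.
The farthest remaining point (1, 2) is at distance² 10.66 ≤ 15.86.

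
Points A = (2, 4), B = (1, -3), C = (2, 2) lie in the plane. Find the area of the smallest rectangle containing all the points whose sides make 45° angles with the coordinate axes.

In coordinates u = x + y, v = x − y the rectangle is axis-aligned; the map (x,y)→(u,v) scales areas by 2.
u-values: 6, -2, 4; range = 6 − (-2) = 8.
v-values: -2, 4, 0; range = 4 − (-2) = 6.
Area = (8 × 6) / 2 = 24.

24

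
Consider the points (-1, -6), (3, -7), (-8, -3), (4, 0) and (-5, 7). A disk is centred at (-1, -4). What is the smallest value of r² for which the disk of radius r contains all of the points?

The required radius is the distance from (-1, -4) to the farthest point.
Squared distances: 4, 25, 50, 41, 137.
Maximum is 137, attained at (-5, 7).

137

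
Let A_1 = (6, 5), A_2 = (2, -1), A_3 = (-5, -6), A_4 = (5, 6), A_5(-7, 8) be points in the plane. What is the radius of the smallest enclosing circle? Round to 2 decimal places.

The minimum enclosing circle is determined by three boundary points: A_1, A_3, A_5.
Their circumcentre is (-1.625, 1.625) with r² = 69.53125.
The farthest remaining point A_4 is at distance² 63.03125 ≤ 69.53125.
r = √(69.53125) ≈ 8.34.

8.34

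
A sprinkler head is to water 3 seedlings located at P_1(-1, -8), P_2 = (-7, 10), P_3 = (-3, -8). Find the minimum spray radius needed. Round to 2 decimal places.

Side lengths²: P_1P_2² = 360, P_1P_3² = 4, P_2P_3² = 340.
Since P_1P_2² = 360 ≥ 340 + 4 = 344, the angle opposite P_1P_2 is not acute, so the smallest enclosing circle has P_1P_2 as diameter.
Centre = midpoint of P_1P_2 = (-4, 1), r² = 360/4 = 90.
r = √90 ≈ 9.49.

9.49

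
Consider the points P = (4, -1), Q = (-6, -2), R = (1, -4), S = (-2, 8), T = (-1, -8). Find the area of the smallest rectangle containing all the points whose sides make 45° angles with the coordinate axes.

In coordinates u = x + y, v = x − y the rectangle is axis-aligned; the map (x,y)→(u,v) scales areas by 2.
u-values: 3, -8, -3, 6, -9; range = 6 − (-9) = 15.
v-values: 5, -4, 5, -10, 7; range = 7 − (-10) = 17.
Area = (15 × 17) / 2 = 127.5.

127.5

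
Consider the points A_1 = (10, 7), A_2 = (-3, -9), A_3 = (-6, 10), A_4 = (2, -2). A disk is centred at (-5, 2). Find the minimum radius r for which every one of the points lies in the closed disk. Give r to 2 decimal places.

15.81

The required radius is the distance from (-5, 2) to the farthest point.
Squared distances: 250, 125, 65, 65.
Maximum is 250, attained at A_1.
r = √250 ≈ 15.81.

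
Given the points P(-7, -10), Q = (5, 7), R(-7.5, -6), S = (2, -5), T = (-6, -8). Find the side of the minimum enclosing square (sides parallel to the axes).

The bounding box has width 12.5 and height 17.
An axis-aligned square enclosing the set must have side ≥ max(width, height).
So the minimum side is max(12.5, 17) = 17.

17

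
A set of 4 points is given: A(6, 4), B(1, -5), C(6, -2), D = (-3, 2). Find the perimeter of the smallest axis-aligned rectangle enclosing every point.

Width = max x − min x = 6 − (-3) = 9.
Height = max y − min y = 4 − (-5) = 9.
Perimeter = 2(9 + 9) = 36.

36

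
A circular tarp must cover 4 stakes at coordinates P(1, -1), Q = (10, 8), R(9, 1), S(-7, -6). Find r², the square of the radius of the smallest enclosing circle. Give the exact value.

121.25

The farthest pair is Q–S with squared distance 485. The circle on this segment as diameter has centre (1.5, 1) and r² = 485/4 = 121.25.
Check P: distance² to centre = 4.25 ≤ 121.25, so it lies inside.
All remaining points lie in this disk, and no smaller disk contains both endpoints, so this is the minimum enclosing circle.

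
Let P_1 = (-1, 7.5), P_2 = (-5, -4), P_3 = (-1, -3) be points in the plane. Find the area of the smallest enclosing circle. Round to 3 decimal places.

Side lengths²: P_1P_2² = 148.25, P_1P_3² = 110.25, P_2P_3² = 17.
Since P_1P_2² = 148.25 ≥ 110.25 + 17 = 127.25, the angle opposite P_1P_2 is not acute, so the smallest enclosing circle has P_1P_2 as diameter.
Centre = midpoint of P_1P_2 = (-3, 1.75), r² = 148.25/4 = 37.0625.
Area = π·r² = π·37.0625 ≈ 116.435.

116.435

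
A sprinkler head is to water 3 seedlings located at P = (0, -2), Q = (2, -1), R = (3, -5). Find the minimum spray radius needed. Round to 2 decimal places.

2.17

Side lengths²: PQ² = 5, PR² = 18, QR² = 17.
Since PR² = 18 < 17 + 5 = 22, the triangle is acute, so the smallest enclosing circle is the circumcircle.
Circumcentre = (11/6, -19/6), r² = 85/18.
r = √(85/18) ≈ 2.17.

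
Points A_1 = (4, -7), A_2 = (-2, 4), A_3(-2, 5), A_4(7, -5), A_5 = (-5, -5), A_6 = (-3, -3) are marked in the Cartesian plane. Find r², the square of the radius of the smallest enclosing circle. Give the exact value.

By Welzl's lemma the MEC is supported by two points (diametrically opposite) or three points (on a circumcircle).
The minimum enclosing circle is determined by three boundary points: A_3, A_4, A_5.
Their circumcentre is (1, -1.35) with r² = 49.3225.
The farthest remaining point A_1 is at distance² 40.9225 ≤ 49.3225.

49.3225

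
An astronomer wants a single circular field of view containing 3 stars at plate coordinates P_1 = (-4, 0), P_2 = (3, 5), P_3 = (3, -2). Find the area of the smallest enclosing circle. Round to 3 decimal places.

Side lengths²: P_1P_2² = 74, P_1P_3² = 53, P_2P_3² = 49.
Since P_1P_2² = 74 < 53 + 49 = 102, the triangle is acute, so the smallest enclosing circle is the circumcircle.
Circumcentre = (3/14, 1.5), r² = 1961/98.
Area = π·r² = π·1961/98 ≈ 62.864.

62.864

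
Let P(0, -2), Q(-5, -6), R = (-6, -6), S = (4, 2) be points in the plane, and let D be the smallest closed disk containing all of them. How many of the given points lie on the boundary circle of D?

The farthest pair is R–S with squared distance 164. The circle on this segment as diameter has centre (-1, -2) and r² = 164/4 = 41.
Check P: distance² to centre = 1 ≤ 41, so it lies inside.
All remaining points lie in this disk, and no smaller disk contains both endpoints, so this is the minimum enclosing circle.
The points at distance exactly r from the centre are R, S — 2 points.

2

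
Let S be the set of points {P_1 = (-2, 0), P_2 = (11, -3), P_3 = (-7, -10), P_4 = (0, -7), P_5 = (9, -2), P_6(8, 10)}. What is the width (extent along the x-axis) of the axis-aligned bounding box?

max x = 11, min x = -7, so width = 18.

18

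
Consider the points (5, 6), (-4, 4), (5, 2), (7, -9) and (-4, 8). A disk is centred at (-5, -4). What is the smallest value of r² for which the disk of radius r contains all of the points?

200

The required radius is the distance from (-5, -4) to the farthest point.
Squared distances: 200, 65, 136, 169, 145.
Maximum is 200, attained at (5, 6).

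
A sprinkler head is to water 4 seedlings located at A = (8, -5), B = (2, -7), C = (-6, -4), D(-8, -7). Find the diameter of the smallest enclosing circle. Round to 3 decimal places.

The minimum enclosing circle of a finite set is fixed by two of the points (as a diameter) or three (as a circumcircle).
The farthest pair is A–D with squared distance 260. The circle on this segment as diameter has centre (0, -6) and r² = 260/4 = 65.
Check B: distance² to centre = 5 ≤ 65, so it lies inside.
All remaining points lie in this disk, and no smaller disk contains both endpoints, so this is the minimum enclosing circle.
Diameter = 2r = 2√65 ≈ 16.125.

16.125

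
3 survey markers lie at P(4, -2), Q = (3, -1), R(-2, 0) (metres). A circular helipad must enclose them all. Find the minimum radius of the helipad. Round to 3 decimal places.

Side lengths²: PQ² = 2, PR² = 40, QR² = 26.
Since PR² = 40 ≥ 26 + 2 = 28, the angle opposite PR is not acute, so the smallest enclosing circle has PR as diameter.
Centre = midpoint of PR = (1, -1), r² = 40/4 = 10.
r = √10 ≈ 3.162.

3.162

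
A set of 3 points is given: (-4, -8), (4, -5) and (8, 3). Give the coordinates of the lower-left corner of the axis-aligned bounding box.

(-4, -8)

x-range [-4, 8], y-range [-8, 3].
The lower-left corner is (-4, -8).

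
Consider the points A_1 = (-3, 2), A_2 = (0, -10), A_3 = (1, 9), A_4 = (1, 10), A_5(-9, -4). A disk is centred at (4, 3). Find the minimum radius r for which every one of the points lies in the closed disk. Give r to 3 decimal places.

The required radius is the distance from (4, 3) to the farthest point.
Squared distances: 50, 185, 45, 58, 218.
Maximum is 218, attained at A_5.
r = √218 ≈ 14.765.

14.765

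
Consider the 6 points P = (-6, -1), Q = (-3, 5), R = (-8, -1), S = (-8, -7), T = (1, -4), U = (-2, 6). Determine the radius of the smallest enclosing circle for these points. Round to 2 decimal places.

7.16

A smallest enclosing disk is always determined by at most three of the input points on its boundary.
The farthest pair is S–U with squared distance 205. The circle on this segment as diameter has centre (-5, -0.5) and r² = 205/4 = 51.25.
Check P: distance² to centre = 1.25 ≤ 51.25, so it lies inside.
All remaining points lie in this disk, and no smaller disk contains both endpoints, so this is the minimum enclosing circle.
r = √(51.25) ≈ 7.16.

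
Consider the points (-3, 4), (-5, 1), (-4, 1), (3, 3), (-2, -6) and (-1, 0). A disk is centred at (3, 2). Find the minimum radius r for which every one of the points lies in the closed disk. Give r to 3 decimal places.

9.434

The required radius is the distance from (3, 2) to the farthest point.
Squared distances: 40, 65, 50, 1, 89, 20.
Maximum is 89, attained at (-2, -6).
r = √89 ≈ 9.434.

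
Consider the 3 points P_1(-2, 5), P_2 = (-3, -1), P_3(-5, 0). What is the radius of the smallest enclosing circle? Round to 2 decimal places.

Side lengths²: P_1P_2² = 37, P_1P_3² = 34, P_2P_3² = 5.
Since P_1P_2² = 37 < 34 + 5 = 39, the triangle is acute, so the smallest enclosing circle is the circumcircle.
Circumcentre = (-71/26, 53/26), r² = 3145/338.
r = √(3145/338) ≈ 3.05.

3.05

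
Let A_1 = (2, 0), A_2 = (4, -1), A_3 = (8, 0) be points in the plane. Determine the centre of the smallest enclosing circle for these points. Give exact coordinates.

(5, 0)

Side lengths²: A_1A_2² = 5, A_1A_3² = 36, A_2A_3² = 17.
Since A_1A_3² = 36 ≥ 17 + 5 = 22, the angle opposite A_1A_3 is not acute, so the smallest enclosing circle has A_1A_3 as diameter.
Centre = midpoint of A_1A_3 = (5, 0), r² = 36/4 = 9.
Centre = (5, 0).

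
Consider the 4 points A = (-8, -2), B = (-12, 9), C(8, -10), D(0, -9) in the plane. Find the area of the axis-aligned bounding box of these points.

x ranges over [-12, 8], width 20.
y ranges over [-10, 9], height 19.
Area = 20 × 19 = 380.

380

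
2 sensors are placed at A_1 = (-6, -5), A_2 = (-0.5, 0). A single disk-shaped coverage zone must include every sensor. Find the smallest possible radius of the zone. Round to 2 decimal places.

3.72

The smallest circle enclosing two points has them as diameter endpoints.
Centre = midpoint = (-3.25, -2.5); r² = |A_1A_2|²/4 = 55.25/4 = 13.8125.
r = √(13.8125) ≈ 3.72.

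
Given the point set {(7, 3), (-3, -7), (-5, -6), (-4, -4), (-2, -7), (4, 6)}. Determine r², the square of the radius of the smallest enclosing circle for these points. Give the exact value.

5625/98

The minimum enclosing circle is determined by three boundary points: (7, 3), (-5, -6), (4, 6).
Their circumcentre is (5/14, -9/14) with r² = 5625/98.
The farthest remaining point (-3, -7) is at distance² 5065/98 ≤ 5625/98.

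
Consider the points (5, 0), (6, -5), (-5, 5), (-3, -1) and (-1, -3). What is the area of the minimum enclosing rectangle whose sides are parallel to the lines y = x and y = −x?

94.5

In coordinates u = x + y, v = x − y the rectangle is axis-aligned; the map (x,y)→(u,v) scales areas by 2.
u-values: 5, 1, 0, -4, -4; range = 5 − (-4) = 9.
v-values: 5, 11, -10, -2, 2; range = 11 − (-10) = 21.
Area = (9 × 21) / 2 = 94.5.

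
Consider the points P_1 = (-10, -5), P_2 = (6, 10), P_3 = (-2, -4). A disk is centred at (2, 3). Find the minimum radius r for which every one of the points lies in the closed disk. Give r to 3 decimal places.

14.422

The required radius is the distance from (2, 3) to the farthest point.
Squared distances: 208, 65, 65.
Maximum is 208, attained at P_1.
r = √208 ≈ 14.422.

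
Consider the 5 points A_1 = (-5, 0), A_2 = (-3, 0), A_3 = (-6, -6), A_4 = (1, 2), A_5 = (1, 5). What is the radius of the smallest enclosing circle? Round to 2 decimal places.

By Welzl's lemma the MEC is supported by two points (diametrically opposite) or three points (on a circumcircle).
The farthest pair is A_3–A_5 with squared distance 170. The circle on this segment as diameter has centre (-2.5, -0.5) and r² = 170/4 = 42.5.
Check A_1: distance² to centre = 6.5 ≤ 42.5, so it lies inside.
All remaining points lie in this disk, and no smaller disk contains both endpoints, so this is the minimum enclosing circle.
r = √(42.5) ≈ 6.52.

6.52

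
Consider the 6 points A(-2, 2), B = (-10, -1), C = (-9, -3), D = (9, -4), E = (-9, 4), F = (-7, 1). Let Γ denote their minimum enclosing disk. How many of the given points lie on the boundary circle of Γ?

The minimum enclosing circle is determined by three boundary points: B, D, E.
Their circumcentre is (-8/49, -18/49) with r² = 233285/2401.
The farthest remaining point C is at distance² 204130/2401 ≤ 233285/2401.
The points at distance exactly r from the centre are B, D, E — 3 points.

3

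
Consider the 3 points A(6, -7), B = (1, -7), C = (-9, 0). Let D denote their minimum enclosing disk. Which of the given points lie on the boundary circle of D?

A, C

Side lengths²: AB² = 25, AC² = 274, BC² = 149.
Since AC² = 274 ≥ 149 + 25 = 174, the angle opposite AC is not acute, so the smallest enclosing circle has AC as diameter.
Centre = midpoint of AC = (-1.5, -3.5), r² = 274/4 = 68.5.
The points at distance exactly r from the centre are A, C — 2 points.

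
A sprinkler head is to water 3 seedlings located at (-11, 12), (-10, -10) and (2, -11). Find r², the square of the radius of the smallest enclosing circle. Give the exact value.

174.5

Call the three points A, B, C in the order given.
Side lengths²: AB² = 485, AC² = 698, BC² = 145.
Since AC² = 698 ≥ 485 + 145 = 630, the angle opposite AC is not acute, so the smallest enclosing circle has AC as diameter.
Centre = midpoint of AC = (-4.5, 0.5), r² = 698/4 = 174.5.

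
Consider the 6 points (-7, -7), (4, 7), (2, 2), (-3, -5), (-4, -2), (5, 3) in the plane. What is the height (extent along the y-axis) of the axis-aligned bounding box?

max y = 7, min y = -7, so height = 14.

14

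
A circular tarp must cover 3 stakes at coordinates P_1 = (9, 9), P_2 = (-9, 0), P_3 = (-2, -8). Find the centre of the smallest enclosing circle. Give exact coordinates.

Side lengths²: P_1P_2² = 405, P_1P_3² = 410, P_2P_3² = 113.
Since P_1P_3² = 410 < 405 + 113 = 518, the triangle is acute, so the smallest enclosing circle is the circumcircle.
Circumcentre = (59/46, 89/46), r² = 115825/1058.
Centre = (59/46, 89/46).

(59/46, 89/46)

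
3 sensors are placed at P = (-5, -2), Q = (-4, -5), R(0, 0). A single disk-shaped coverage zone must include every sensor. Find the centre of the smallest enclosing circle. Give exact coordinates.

(-2, -2.5)

Side lengths²: PQ² = 10, PR² = 29, QR² = 41.
Since QR² = 41 ≥ 29 + 10 = 39, the angle opposite QR is not acute, so the smallest enclosing circle has QR as diameter.
Centre = midpoint of QR = (-2, -2.5), r² = 41/4 = 10.25.
Centre = (-2, -2.5).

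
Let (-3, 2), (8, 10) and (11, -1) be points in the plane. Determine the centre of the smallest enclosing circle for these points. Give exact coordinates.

Call the three points A, B, C in the order given.
Side lengths²: AB² = 185, AC² = 205, BC² = 130.
Since AC² = 205 < 185 + 130 = 315, the triangle is acute, so the smallest enclosing circle is the circumcircle.
Circumcentre = (265/58, 183/58), r² = 98605/1682.
Centre = (265/58, 183/58).

(265/58, 183/58)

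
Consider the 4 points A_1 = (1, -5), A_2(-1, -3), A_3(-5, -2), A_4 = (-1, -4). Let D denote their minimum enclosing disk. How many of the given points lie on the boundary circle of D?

2

A smallest enclosing disk is always determined by at most three of the input points on its boundary.
The farthest pair is A_1–A_3 with squared distance 45. The circle on this segment as diameter has centre (-2, -3.5) and r² = 45/4 = 11.25.
Check A_2: distance² to centre = 1.25 ≤ 11.25, so it lies inside.
All remaining points lie in this disk, and no smaller disk contains both endpoints, so this is the minimum enclosing circle.
The points at distance exactly r from the centre are A_1, A_3 — 2 points.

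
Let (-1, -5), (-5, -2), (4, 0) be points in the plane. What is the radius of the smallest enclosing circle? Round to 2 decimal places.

4.61

Call the three points A, B, C in the order given.
Side lengths²: AB² = 25, AC² = 50, BC² = 85.
Since BC² = 85 ≥ 50 + 25 = 75, the angle opposite BC is not acute, so the smallest enclosing circle has BC as diameter.
Centre = midpoint of BC = (-0.5, -1), r² = 85/4 = 21.25.
r = √(21.25) ≈ 4.61.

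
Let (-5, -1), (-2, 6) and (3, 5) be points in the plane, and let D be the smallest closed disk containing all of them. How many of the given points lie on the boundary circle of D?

2

Call the three points A, B, C in the order given.
Side lengths²: AB² = 58, AC² = 100, BC² = 26.
Since AC² = 100 ≥ 58 + 26 = 84, the angle opposite AC is not acute, so the smallest enclosing circle has AC as diameter.
Centre = midpoint of AC = (-1, 2), r² = 100/4 = 25.
The points at distance exactly r from the centre are (-5, -1), (3, 5) — 2 points.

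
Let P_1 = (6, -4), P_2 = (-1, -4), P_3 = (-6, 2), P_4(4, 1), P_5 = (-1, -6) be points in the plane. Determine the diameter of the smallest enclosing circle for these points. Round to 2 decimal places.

13.42

By Welzl's lemma the MEC is supported by two points (diametrically opposite) or three points (on a circumcircle).
The farthest pair is P_1–P_3 with squared distance 180. The circle on this segment as diameter has centre (0, -1) and r² = 180/4 = 45.
Check P_2: distance² to centre = 10 ≤ 45, so it lies inside.
All remaining points lie in this disk, and no smaller disk contains both endpoints, so this is the minimum enclosing circle.
Diameter = 2r = 2√45 ≈ 13.42.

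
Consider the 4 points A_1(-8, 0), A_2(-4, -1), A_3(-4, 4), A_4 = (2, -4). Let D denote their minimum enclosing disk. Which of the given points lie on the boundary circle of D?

A_1, A_3, A_4

The minimum enclosing circle of a finite set is fixed by two of the points (as a diameter) or three (as a circumcircle).
The minimum enclosing circle is determined by three boundary points: A_1, A_3, A_4.
Their circumcentre is (-19/7, -9/7) with r² = 1450/49.
The farthest remaining point A_2 is at distance² 85/49 ≤ 1450/49.
The points at distance exactly r from the centre are A_1, A_3, A_4 — 3 points.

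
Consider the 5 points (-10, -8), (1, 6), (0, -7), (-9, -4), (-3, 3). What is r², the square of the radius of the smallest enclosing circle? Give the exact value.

A smallest enclosing disk is always determined by at most three of the input points on its boundary.
The farthest pair is (-10, -8)–(1, 6) with squared distance 317. The circle on this segment as diameter has centre (-4.5, -1) and r² = 317/4 = 79.25.
Check (0, -7): distance² to centre = 56.25 ≤ 79.25, so it lies inside.
All remaining points lie in this disk, and no smaller disk contains both endpoints, so this is the minimum enclosing circle.

79.25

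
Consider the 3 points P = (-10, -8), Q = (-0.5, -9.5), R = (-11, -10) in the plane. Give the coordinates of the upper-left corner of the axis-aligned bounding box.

x-range [-11, -0.5], y-range [-10, -8].
The upper-left corner is (-11, -8).

(-11, -8)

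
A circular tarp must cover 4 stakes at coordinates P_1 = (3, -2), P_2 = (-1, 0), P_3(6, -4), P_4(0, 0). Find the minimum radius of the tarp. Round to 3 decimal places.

4.031

The minimum enclosing circle of a finite set is fixed by two of the points (as a diameter) or three (as a circumcircle).
The farthest pair is P_2–P_3 with squared distance 65. The circle on this segment as diameter has centre (2.5, -2) and r² = 65/4 = 16.25.
Check P_1: distance² to centre = 0.25 ≤ 16.25, so it lies inside.
All remaining points lie in this disk, and no smaller disk contains both endpoints, so this is the minimum enclosing circle.
r = √(16.25) ≈ 4.031.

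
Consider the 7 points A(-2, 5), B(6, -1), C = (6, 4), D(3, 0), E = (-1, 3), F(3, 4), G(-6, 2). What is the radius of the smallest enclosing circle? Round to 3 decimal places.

A smallest enclosing disk is always determined by at most three of the input points on its boundary.
The minimum enclosing circle is determined by three boundary points: B, C, G.
Their circumcentre is (0.25, 1.5) with r² = 39.3125.
The farthest remaining point A is at distance² 17.3125 ≤ 39.3125.
r = √(39.3125) ≈ 6.270.

6.270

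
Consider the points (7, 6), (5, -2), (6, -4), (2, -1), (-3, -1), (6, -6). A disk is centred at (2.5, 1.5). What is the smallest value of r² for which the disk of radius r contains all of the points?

The required radius is the distance from (2.5, 1.5) to the farthest point.
Squared distances: 40.5, 18.5, 42.5, 6.5, 36.5, 68.5.
Maximum is 68.5, attained at (6, -6).

68.5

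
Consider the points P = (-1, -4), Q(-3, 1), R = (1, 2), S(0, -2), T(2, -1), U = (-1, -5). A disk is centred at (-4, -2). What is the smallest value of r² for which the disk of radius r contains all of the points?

41

The required radius is the distance from (-4, -2) to the farthest point.
Squared distances: 13, 10, 41, 16, 37, 18.
Maximum is 41, attained at R.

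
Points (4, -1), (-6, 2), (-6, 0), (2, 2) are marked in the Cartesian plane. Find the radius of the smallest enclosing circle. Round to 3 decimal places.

5.220

By Welzl's lemma the MEC is supported by two points (diametrically opposite) or three points (on a circumcircle).
The farthest pair is (4, -1)–(-6, 2) with squared distance 109. The circle on this segment as diameter has centre (-1, 0.5) and r² = 109/4 = 27.25.
Check (-6, 0): distance² to centre = 25.25 ≤ 27.25, so it lies inside.
All remaining points lie in this disk, and no smaller disk contains both endpoints, so this is the minimum enclosing circle.
r = √(27.25) ≈ 5.220.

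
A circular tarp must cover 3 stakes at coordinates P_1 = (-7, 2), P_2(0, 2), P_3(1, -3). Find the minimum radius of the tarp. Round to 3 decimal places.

4.717

Side lengths²: P_1P_2² = 49, P_1P_3² = 89, P_2P_3² = 26.
Since P_1P_3² = 89 ≥ 49 + 26 = 75, the angle opposite P_1P_3 is not acute, so the smallest enclosing circle has P_1P_3 as diameter.
Centre = midpoint of P_1P_3 = (-3, -0.5), r² = 89/4 = 22.25.
r = √(22.25) ≈ 4.717.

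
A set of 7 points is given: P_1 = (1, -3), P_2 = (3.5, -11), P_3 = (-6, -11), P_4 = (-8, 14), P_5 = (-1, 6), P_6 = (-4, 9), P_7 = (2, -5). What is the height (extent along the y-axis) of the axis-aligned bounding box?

25

max y = 14, min y = -11, so height = 25.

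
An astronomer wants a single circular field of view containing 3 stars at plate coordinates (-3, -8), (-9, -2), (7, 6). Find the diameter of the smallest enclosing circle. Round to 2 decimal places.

Call the three points A, B, C in the order given.
Side lengths²: AB² = 72, AC² = 296, BC² = 320.
Since BC² = 320 < 296 + 72 = 368, the triangle is acute, so the smallest enclosing circle is the circumcircle.
Circumcentre = (-1/3, 2/3), r² = 740/9.
Diameter = 2r = 2√(740/9) ≈ 18.14.

18.14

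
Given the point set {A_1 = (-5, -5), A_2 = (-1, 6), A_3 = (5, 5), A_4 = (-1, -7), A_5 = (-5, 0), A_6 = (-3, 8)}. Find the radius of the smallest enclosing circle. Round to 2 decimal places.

The minimum enclosing circle is determined by three boundary points: A_3, A_4, A_6.
Their circumcentre is (-23/19, 23/38) with r² = 83585/1444.
The farthest remaining point A_1 is at distance² 66105/1444 ≤ 83585/1444.
r = √(83585/1444) ≈ 7.61.

7.61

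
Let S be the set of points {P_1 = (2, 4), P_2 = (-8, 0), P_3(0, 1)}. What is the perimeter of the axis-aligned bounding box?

28

Width = max x − min x = 2 − (-8) = 10.
Height = max y − min y = 4 − 0 = 4.
Perimeter = 2(10 + 4) = 28.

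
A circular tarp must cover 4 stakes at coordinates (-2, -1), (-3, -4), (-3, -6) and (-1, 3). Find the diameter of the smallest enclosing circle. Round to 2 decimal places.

9.22

The farthest pair is (-3, -6)–(-1, 3) with squared distance 85. The circle on this segment as diameter has centre (-2, -1.5) and r² = 85/4 = 21.25.
Check (-2, -1): distance² to centre = 0.25 ≤ 21.25, so it lies inside.
All remaining points lie in this disk, and no smaller disk contains both endpoints, so this is the minimum enclosing circle.
Diameter = 2r = 2√(21.25) ≈ 9.22.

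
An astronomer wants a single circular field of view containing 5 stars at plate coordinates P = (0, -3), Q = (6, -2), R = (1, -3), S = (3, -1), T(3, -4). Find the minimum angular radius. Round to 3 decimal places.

The farthest pair is P–Q with squared distance 37. The circle on this segment as diameter has centre (3, -2.5) and r² = 37/4 = 9.25.
Check R: distance² to centre = 4.25 ≤ 9.25, so it lies inside.
All remaining points lie in this disk, and no smaller disk contains both endpoints, so this is the minimum enclosing circle.
r = √(9.25) ≈ 3.041.

3.041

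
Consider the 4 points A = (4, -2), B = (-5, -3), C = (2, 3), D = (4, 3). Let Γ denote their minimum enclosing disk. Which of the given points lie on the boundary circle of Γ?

B, D

The minimum enclosing circle of a finite set is fixed by two of the points (as a diameter) or three (as a circumcircle).
The farthest pair is B–D with squared distance 117. The circle on this segment as diameter has centre (-0.5, 0) and r² = 117/4 = 29.25.
Check A: distance² to centre = 24.25 ≤ 29.25, so it lies inside.
All remaining points lie in this disk, and no smaller disk contains both endpoints, so this is the minimum enclosing circle.
The points at distance exactly r from the centre are B, D — 2 points.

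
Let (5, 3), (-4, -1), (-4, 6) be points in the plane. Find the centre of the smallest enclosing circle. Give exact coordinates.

Call the three points A, B, C in the order given.
Side lengths²: AB² = 97, AC² = 90, BC² = 49.
Since AB² = 97 < 90 + 49 = 139, the triangle is acute, so the smallest enclosing circle is the circumcircle.
Circumcentre = (-1/6, 2.5), r² = 485/18.
Centre = (-1/6, 2.5).

(-1/6, 2.5)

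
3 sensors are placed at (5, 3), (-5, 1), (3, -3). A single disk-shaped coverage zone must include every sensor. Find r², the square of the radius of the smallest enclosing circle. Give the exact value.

Call the three points A, B, C in the order given.
Side lengths²: AB² = 104, AC² = 40, BC² = 80.
Since AB² = 104 < 80 + 40 = 120, the triangle is acute, so the smallest enclosing circle is the circumcircle.
Circumcentre = (1/7, 9/7), r² = 1300/49.

1300/49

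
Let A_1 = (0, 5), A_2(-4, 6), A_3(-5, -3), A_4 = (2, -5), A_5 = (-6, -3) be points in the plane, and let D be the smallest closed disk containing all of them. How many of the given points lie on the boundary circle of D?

A smallest enclosing disk is always determined by at most three of the input points on its boundary.
The farthest pair is A_2–A_4 with squared distance 157. The circle on this segment as diameter has centre (-1, 0.5) and r² = 157/4 = 39.25.
Check A_1: distance² to centre = 21.25 ≤ 39.25, so it lies inside.
All remaining points lie in this disk, and no smaller disk contains both endpoints, so this is the minimum enclosing circle.
The points at distance exactly r from the centre are A_2, A_4 — 2 points.

2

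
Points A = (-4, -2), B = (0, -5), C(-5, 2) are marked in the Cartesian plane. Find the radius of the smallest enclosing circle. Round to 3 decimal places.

Side lengths²: AB² = 25, AC² = 17, BC² = 74.
Since BC² = 74 ≥ 25 + 17 = 42, the angle opposite BC is not acute, so the smallest enclosing circle has BC as diameter.
Centre = midpoint of BC = (-2.5, -1.5), r² = 74/4 = 18.5.
r = √(18.5) ≈ 4.301.

4.301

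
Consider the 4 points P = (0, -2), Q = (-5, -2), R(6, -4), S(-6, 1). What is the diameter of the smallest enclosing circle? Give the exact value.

13

The minimum enclosing circle of a finite set is fixed by two of the points (as a diameter) or three (as a circumcircle).
The farthest pair is R–S with squared distance 169. The circle on this segment as diameter has centre (0, -1.5) and r² = 169/4 = 42.25.
Check P: distance² to centre = 0.25 ≤ 42.25, so it lies inside.
All remaining points lie in this disk, and no smaller disk contains both endpoints, so this is the minimum enclosing circle.
Diameter = 2r = 2√(42.25) = 13.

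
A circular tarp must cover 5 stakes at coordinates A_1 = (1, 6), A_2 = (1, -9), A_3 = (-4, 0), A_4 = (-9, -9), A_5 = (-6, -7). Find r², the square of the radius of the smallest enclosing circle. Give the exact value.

A smallest enclosing disk is always determined by at most three of the input points on its boundary.
The farthest pair is A_1–A_4 with squared distance 325. The circle on this segment as diameter has centre (-4, -1.5) and r² = 325/4 = 81.25.
Check A_2: distance² to centre = 81.25 ≤ 81.25, so it lies inside.
All remaining points lie in this disk, and no smaller disk contains both endpoints, so this is the minimum enclosing circle.

81.25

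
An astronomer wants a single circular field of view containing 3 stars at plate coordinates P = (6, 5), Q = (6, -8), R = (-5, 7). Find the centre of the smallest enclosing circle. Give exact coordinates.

Side lengths²: PQ² = 169, PR² = 125, QR² = 346.
Since QR² = 346 ≥ 169 + 125 = 294, the angle opposite QR is not acute, so the smallest enclosing circle has QR as diameter.
Centre = midpoint of QR = (0.5, -0.5), r² = 346/4 = 86.5.
Centre = (0.5, -0.5).

(0.5, -0.5)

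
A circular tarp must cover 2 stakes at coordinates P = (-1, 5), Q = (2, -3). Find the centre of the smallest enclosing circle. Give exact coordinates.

The smallest circle enclosing two points has them as diameter endpoints.
Centre = midpoint = (0.5, 1); r² = |PQ|²/4 = 73/4 = 18.25.
Centre = (0.5, 1).

(0.5, 1)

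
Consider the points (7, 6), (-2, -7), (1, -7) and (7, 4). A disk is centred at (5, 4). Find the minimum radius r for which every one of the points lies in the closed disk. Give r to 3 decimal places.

The required radius is the distance from (5, 4) to the farthest point.
Squared distances: 8, 170, 137, 4.
Maximum is 170, attained at (-2, -7).
r = √170 ≈ 13.038.

13.038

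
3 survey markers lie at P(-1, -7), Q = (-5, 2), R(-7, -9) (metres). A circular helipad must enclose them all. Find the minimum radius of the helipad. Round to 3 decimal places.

Side lengths²: PQ² = 97, PR² = 40, QR² = 125.
Since QR² = 125 < 97 + 40 = 137, the triangle is acute, so the smallest enclosing circle is the circumcircle.
Circumcentre = (-339/62, -223/62), r² = 60625/1922.
r = √(60625/1922) ≈ 5.616.

5.616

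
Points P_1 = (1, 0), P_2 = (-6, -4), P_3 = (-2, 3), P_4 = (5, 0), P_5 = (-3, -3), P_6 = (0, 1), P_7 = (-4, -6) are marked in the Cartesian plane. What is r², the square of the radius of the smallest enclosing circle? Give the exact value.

34.25

The minimum enclosing circle of a finite set is fixed by two of the points (as a diameter) or three (as a circumcircle).
The farthest pair is P_2–P_4 with squared distance 137. The circle on this segment as diameter has centre (-0.5, -2) and r² = 137/4 = 34.25.
Check P_1: distance² to centre = 6.25 ≤ 34.25, so it lies inside.
All remaining points lie in this disk, and no smaller disk contains both endpoints, so this is the minimum enclosing circle.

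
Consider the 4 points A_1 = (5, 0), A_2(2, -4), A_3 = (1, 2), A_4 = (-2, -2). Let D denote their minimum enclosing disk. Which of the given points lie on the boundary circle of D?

A_1, A_4

The minimum enclosing circle of a finite set is fixed by two of the points (as a diameter) or three (as a circumcircle).
The farthest pair is A_1–A_4 with squared distance 53. The circle on this segment as diameter has centre (1.5, -1) and r² = 53/4 = 13.25.
Check A_2: distance² to centre = 9.25 ≤ 13.25, so it lies inside.
All remaining points lie in this disk, and no smaller disk contains both endpoints, so this is the minimum enclosing circle.
The points at distance exactly r from the centre are A_1, A_4 — 2 points.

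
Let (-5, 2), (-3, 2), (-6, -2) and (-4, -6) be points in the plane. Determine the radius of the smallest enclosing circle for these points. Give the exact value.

4.0625

By Welzl's lemma the MEC is supported by two points (diametrically opposite) or three points (on a circumcircle).
The minimum enclosing circle is determined by three boundary points: (-5, 2), (-3, 2), (-4, -6).
Their circumcentre is (-4, -1.9375) with r² = 16.50390625.
The farthest remaining point (-6, -2) is at distance² 4.00390625 ≤ 16.50390625.
r = √(16.50390625) = 4.0625.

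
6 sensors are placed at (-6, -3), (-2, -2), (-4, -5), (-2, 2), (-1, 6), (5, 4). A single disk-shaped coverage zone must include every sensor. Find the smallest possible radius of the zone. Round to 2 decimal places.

6.52

A smallest enclosing disk is always determined by at most three of the input points on its boundary.
The farthest pair is (-6, -3)–(5, 4) with squared distance 170. The circle on this segment as diameter has centre (-0.5, 0.5) and r² = 170/4 = 42.5.
Check (-2, -2): distance² to centre = 8.5 ≤ 42.5, so it lies inside.
All remaining points lie in this disk, and no smaller disk contains both endpoints, so this is the minimum enclosing circle.
r = √(42.5) ≈ 6.52.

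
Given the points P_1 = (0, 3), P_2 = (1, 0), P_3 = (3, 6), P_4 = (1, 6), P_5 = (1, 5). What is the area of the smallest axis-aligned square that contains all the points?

The bounding box has width 3 and height 6.
An axis-aligned square enclosing the set must have side ≥ max(width, height).
So the minimum side is max(3, 6) = 6.
Area = 6² = 36.

36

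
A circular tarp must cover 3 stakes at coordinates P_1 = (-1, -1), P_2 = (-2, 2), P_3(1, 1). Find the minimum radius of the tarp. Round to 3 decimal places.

1.768

Side lengths²: P_1P_2² = 10, P_1P_3² = 8, P_2P_3² = 10.
Since P_2P_3² = 10 < 10 + 8 = 18, the triangle is acute, so the smallest enclosing circle is the circumcircle.
Circumcentre = (-0.75, 0.75), r² = 3.125.
r = √(3.125) ≈ 1.768.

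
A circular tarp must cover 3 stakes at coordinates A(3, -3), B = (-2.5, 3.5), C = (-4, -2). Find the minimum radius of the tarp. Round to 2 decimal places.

4.29

Side lengths²: AB² = 72.5, AC² = 50, BC² = 32.5.
Since AB² = 72.5 < 50 + 32.5 = 82.5, the triangle is acute, so the smallest enclosing circle is the circumcircle.
Circumcentre = (-0.15625, -0.09375), r² = 18.408203125.
r = √(18.408203125) ≈ 4.29.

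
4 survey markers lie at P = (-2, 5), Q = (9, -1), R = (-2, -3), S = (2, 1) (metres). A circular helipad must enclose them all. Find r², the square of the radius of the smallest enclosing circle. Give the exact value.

19625/484

The minimum enclosing circle of a finite set is fixed by two of the points (as a diameter) or three (as a circumcircle).
The minimum enclosing circle is determined by three boundary points: P, Q, R.
Their circumcentre is (65/22, 1) with r² = 19625/484.
The farthest remaining point S is at distance² 441/484 ≤ 19625/484.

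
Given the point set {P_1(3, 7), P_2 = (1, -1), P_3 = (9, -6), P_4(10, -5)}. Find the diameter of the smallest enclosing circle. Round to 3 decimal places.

The farthest pair is P_1–P_3 with squared distance 205. The circle on this segment as diameter has centre (6, 0.5) and r² = 205/4 = 51.25.
Check P_2: distance² to centre = 27.25 ≤ 51.25, so it lies inside.
All remaining points lie in this disk, and no smaller disk contains both endpoints, so this is the minimum enclosing circle.
Diameter = 2r = 2√(51.25) ≈ 14.318.

14.318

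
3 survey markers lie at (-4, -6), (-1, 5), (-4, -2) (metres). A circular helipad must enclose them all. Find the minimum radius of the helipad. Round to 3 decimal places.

5.701

Call the three points A, B, C in the order given.
Side lengths²: AB² = 130, AC² = 16, BC² = 58.
Since AB² = 130 ≥ 58 + 16 = 74, the angle opposite AB is not acute, so the smallest enclosing circle has AB as diameter.
Centre = midpoint of AB = (-2.5, -0.5), r² = 130/4 = 32.5.
r = √(32.5) ≈ 5.701.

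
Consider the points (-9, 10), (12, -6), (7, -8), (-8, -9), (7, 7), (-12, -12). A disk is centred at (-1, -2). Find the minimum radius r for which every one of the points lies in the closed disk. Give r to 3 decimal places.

The required radius is the distance from (-1, -2) to the farthest point.
Squared distances: 208, 185, 100, 98, 145, 221.
Maximum is 221, attained at (-12, -12).
r = √221 ≈ 14.866.

14.866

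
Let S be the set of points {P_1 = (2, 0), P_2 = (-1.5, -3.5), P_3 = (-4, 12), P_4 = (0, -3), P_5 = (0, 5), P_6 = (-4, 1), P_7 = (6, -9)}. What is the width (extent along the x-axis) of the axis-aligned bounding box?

max x = 6, min x = -4, so width = 10.

10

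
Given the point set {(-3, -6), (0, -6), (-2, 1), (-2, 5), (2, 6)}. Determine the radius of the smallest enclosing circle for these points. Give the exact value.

The minimum enclosing circle of a finite set is fixed by two of the points (as a diameter) or three (as a circumcircle).
The farthest pair is (-3, -6)–(2, 6) with squared distance 169. The circle on this segment as diameter has centre (-0.5, 0) and r² = 169/4 = 42.25.
Check (0, -6): distance² to centre = 36.25 ≤ 42.25, so it lies inside.
All remaining points lie in this disk, and no smaller disk contains both endpoints, so this is the minimum enclosing circle.
r = √(42.25) = 6.5.

6.5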